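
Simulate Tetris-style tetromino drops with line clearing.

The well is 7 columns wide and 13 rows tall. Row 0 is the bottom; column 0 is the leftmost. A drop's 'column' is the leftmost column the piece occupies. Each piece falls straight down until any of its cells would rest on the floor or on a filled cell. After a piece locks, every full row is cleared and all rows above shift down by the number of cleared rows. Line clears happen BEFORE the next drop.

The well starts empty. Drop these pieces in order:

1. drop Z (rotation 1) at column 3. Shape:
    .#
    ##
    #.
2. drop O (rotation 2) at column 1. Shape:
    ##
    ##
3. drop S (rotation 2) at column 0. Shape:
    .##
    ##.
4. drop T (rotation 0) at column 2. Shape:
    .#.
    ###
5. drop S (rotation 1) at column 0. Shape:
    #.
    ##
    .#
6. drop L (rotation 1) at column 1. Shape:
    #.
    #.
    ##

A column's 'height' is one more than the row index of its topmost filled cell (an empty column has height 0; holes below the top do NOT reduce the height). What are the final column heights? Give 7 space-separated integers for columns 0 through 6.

Drop 1: Z rot1 at col 3 lands with bottom-row=0; cleared 0 line(s) (total 0); column heights now [0 0 0 2 3 0 0], max=3
Drop 2: O rot2 at col 1 lands with bottom-row=0; cleared 0 line(s) (total 0); column heights now [0 2 2 2 3 0 0], max=3
Drop 3: S rot2 at col 0 lands with bottom-row=2; cleared 0 line(s) (total 0); column heights now [3 4 4 2 3 0 0], max=4
Drop 4: T rot0 at col 2 lands with bottom-row=4; cleared 0 line(s) (total 0); column heights now [3 4 5 6 5 0 0], max=6
Drop 5: S rot1 at col 0 lands with bottom-row=4; cleared 0 line(s) (total 0); column heights now [7 6 5 6 5 0 0], max=7
Drop 6: L rot1 at col 1 lands with bottom-row=6; cleared 0 line(s) (total 0); column heights now [7 9 7 6 5 0 0], max=9

Answer: 7 9 7 6 5 0 0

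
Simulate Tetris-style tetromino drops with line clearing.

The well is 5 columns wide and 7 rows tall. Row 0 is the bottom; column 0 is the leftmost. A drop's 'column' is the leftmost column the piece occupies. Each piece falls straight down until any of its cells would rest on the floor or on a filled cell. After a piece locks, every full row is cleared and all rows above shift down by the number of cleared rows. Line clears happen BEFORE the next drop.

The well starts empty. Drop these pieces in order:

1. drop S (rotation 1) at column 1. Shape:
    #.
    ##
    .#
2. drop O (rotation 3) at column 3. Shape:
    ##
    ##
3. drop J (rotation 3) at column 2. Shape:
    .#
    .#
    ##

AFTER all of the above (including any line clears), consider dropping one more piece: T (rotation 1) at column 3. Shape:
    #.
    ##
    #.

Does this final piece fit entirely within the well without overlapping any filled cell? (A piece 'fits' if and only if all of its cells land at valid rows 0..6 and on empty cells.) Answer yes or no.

Answer: no

Derivation:
Drop 1: S rot1 at col 1 lands with bottom-row=0; cleared 0 line(s) (total 0); column heights now [0 3 2 0 0], max=3
Drop 2: O rot3 at col 3 lands with bottom-row=0; cleared 0 line(s) (total 0); column heights now [0 3 2 2 2], max=3
Drop 3: J rot3 at col 2 lands with bottom-row=2; cleared 0 line(s) (total 0); column heights now [0 3 3 5 2], max=5
Test piece T rot1 at col 3 (width 2): heights before test = [0 3 3 5 2]; fits = False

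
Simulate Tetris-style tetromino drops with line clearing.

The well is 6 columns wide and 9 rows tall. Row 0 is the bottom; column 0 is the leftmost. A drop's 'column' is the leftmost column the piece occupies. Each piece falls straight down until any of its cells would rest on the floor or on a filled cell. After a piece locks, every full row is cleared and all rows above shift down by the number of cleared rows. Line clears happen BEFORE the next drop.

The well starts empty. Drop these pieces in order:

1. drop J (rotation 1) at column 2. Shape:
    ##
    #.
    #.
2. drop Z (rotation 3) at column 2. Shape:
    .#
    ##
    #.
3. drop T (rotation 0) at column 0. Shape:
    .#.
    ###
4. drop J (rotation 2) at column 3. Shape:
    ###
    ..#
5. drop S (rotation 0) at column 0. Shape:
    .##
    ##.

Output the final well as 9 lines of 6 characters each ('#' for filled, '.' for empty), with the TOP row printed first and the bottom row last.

Drop 1: J rot1 at col 2 lands with bottom-row=0; cleared 0 line(s) (total 0); column heights now [0 0 3 3 0 0], max=3
Drop 2: Z rot3 at col 2 lands with bottom-row=3; cleared 0 line(s) (total 0); column heights now [0 0 5 6 0 0], max=6
Drop 3: T rot0 at col 0 lands with bottom-row=5; cleared 0 line(s) (total 0); column heights now [6 7 6 6 0 0], max=7
Drop 4: J rot2 at col 3 lands with bottom-row=5; cleared 0 line(s) (total 0); column heights now [6 7 6 7 7 7], max=7
Drop 5: S rot0 at col 0 lands with bottom-row=7; cleared 0 line(s) (total 0); column heights now [8 9 9 7 7 7], max=9

Answer: .##...
##....
.#.###
####.#
..##..
..#...
..##..
..#...
..#...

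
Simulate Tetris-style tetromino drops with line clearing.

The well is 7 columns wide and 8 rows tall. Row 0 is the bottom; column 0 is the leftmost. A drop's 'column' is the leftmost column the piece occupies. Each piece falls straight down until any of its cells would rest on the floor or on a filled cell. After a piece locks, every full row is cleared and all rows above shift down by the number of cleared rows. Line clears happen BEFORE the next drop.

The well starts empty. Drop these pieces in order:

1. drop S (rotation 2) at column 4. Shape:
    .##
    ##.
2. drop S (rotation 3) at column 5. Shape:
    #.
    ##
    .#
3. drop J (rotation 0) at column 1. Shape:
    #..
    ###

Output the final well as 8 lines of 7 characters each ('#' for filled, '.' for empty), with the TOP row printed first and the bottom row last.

Drop 1: S rot2 at col 4 lands with bottom-row=0; cleared 0 line(s) (total 0); column heights now [0 0 0 0 1 2 2], max=2
Drop 2: S rot3 at col 5 lands with bottom-row=2; cleared 0 line(s) (total 0); column heights now [0 0 0 0 1 5 4], max=5
Drop 3: J rot0 at col 1 lands with bottom-row=0; cleared 0 line(s) (total 0); column heights now [0 2 1 1 1 5 4], max=5

Answer: .......
.......
.......
.....#.
.....##
......#
.#...##
.#####.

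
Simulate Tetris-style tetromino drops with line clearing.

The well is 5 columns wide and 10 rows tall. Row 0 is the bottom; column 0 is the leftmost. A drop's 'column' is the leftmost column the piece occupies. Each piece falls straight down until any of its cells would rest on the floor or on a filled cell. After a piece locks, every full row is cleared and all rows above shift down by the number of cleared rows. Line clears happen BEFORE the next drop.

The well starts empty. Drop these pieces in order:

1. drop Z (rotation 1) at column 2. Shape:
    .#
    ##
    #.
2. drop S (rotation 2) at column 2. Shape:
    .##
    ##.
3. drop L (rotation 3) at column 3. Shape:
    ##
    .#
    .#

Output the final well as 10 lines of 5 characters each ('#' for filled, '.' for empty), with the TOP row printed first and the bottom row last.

Drop 1: Z rot1 at col 2 lands with bottom-row=0; cleared 0 line(s) (total 0); column heights now [0 0 2 3 0], max=3
Drop 2: S rot2 at col 2 lands with bottom-row=3; cleared 0 line(s) (total 0); column heights now [0 0 4 5 5], max=5
Drop 3: L rot3 at col 3 lands with bottom-row=5; cleared 0 line(s) (total 0); column heights now [0 0 4 8 8], max=8

Answer: .....
.....
...##
....#
....#
...##
..##.
...#.
..##.
..#..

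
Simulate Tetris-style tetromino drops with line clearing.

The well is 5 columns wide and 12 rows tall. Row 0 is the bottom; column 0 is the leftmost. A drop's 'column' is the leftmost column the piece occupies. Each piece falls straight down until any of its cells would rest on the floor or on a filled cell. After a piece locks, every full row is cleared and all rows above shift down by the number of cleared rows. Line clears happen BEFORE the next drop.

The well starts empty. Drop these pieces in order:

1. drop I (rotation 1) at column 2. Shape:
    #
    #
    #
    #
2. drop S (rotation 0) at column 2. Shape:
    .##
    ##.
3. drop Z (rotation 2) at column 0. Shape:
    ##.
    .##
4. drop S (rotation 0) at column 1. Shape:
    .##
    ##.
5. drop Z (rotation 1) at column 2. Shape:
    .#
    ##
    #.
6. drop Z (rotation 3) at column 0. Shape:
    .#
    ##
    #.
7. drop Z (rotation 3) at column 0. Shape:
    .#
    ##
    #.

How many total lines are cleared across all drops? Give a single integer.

Drop 1: I rot1 at col 2 lands with bottom-row=0; cleared 0 line(s) (total 0); column heights now [0 0 4 0 0], max=4
Drop 2: S rot0 at col 2 lands with bottom-row=4; cleared 0 line(s) (total 0); column heights now [0 0 5 6 6], max=6
Drop 3: Z rot2 at col 0 lands with bottom-row=5; cleared 0 line(s) (total 0); column heights now [7 7 6 6 6], max=7
Drop 4: S rot0 at col 1 lands with bottom-row=7; cleared 0 line(s) (total 0); column heights now [7 8 9 9 6], max=9
Drop 5: Z rot1 at col 2 lands with bottom-row=9; cleared 0 line(s) (total 0); column heights now [7 8 11 12 6], max=12
Drop 6: Z rot3 at col 0 lands with bottom-row=7; cleared 0 line(s) (total 0); column heights now [9 10 11 12 6], max=12
Drop 7: Z rot3 at col 0 lands with bottom-row=9; cleared 0 line(s) (total 0); column heights now [11 12 11 12 6], max=12

Answer: 0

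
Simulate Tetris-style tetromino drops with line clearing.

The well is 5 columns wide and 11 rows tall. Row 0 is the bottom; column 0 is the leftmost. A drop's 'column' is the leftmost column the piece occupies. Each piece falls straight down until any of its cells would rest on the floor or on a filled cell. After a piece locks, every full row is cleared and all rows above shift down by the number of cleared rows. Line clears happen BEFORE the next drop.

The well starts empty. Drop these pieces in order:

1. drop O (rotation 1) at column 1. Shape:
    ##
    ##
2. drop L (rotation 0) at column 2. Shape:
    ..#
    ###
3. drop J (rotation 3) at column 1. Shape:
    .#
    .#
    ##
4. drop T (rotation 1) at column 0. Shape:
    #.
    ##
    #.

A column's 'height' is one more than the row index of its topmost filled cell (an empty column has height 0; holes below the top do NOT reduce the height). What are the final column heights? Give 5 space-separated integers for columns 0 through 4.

Drop 1: O rot1 at col 1 lands with bottom-row=0; cleared 0 line(s) (total 0); column heights now [0 2 2 0 0], max=2
Drop 2: L rot0 at col 2 lands with bottom-row=2; cleared 0 line(s) (total 0); column heights now [0 2 3 3 4], max=4
Drop 3: J rot3 at col 1 lands with bottom-row=3; cleared 0 line(s) (total 0); column heights now [0 4 6 3 4], max=6
Drop 4: T rot1 at col 0 lands with bottom-row=3; cleared 0 line(s) (total 0); column heights now [6 5 6 3 4], max=6

Answer: 6 5 6 3 4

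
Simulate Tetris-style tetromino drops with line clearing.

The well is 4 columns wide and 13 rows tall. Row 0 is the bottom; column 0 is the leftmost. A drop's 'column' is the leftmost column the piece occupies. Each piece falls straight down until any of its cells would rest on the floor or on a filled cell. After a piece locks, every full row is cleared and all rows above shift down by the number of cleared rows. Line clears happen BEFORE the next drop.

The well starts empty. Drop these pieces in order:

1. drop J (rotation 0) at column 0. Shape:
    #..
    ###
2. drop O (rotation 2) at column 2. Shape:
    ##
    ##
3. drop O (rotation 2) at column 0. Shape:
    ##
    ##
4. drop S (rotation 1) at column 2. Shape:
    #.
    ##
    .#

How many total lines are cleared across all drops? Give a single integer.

Answer: 1

Derivation:
Drop 1: J rot0 at col 0 lands with bottom-row=0; cleared 0 line(s) (total 0); column heights now [2 1 1 0], max=2
Drop 2: O rot2 at col 2 lands with bottom-row=1; cleared 0 line(s) (total 0); column heights now [2 1 3 3], max=3
Drop 3: O rot2 at col 0 lands with bottom-row=2; cleared 1 line(s) (total 1); column heights now [3 3 2 2], max=3
Drop 4: S rot1 at col 2 lands with bottom-row=2; cleared 0 line(s) (total 1); column heights now [3 3 5 4], max=5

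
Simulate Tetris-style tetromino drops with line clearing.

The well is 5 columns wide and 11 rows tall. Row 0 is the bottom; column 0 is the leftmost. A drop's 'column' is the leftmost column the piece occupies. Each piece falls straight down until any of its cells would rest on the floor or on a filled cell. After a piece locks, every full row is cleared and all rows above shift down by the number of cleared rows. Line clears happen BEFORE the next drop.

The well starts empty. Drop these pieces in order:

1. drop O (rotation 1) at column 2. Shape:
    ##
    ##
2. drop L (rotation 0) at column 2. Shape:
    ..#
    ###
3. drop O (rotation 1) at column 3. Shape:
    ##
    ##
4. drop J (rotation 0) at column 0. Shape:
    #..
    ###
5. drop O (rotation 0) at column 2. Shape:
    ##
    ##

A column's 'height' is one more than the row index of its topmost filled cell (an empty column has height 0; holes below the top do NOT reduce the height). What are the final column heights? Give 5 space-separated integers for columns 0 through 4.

Answer: 5 4 8 8 6

Derivation:
Drop 1: O rot1 at col 2 lands with bottom-row=0; cleared 0 line(s) (total 0); column heights now [0 0 2 2 0], max=2
Drop 2: L rot0 at col 2 lands with bottom-row=2; cleared 0 line(s) (total 0); column heights now [0 0 3 3 4], max=4
Drop 3: O rot1 at col 3 lands with bottom-row=4; cleared 0 line(s) (total 0); column heights now [0 0 3 6 6], max=6
Drop 4: J rot0 at col 0 lands with bottom-row=3; cleared 0 line(s) (total 0); column heights now [5 4 4 6 6], max=6
Drop 5: O rot0 at col 2 lands with bottom-row=6; cleared 0 line(s) (total 0); column heights now [5 4 8 8 6], max=8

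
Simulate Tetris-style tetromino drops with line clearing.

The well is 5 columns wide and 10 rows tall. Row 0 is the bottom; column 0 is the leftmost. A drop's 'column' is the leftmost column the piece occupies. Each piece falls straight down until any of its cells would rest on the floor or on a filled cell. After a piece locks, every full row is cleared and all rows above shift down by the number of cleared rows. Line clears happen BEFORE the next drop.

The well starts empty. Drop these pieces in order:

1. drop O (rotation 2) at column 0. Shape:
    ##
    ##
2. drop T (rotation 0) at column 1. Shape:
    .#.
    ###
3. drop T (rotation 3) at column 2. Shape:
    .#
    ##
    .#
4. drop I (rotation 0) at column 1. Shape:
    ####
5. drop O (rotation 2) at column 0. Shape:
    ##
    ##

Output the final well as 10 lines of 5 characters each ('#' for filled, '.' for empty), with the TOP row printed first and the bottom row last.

Answer: .....
##...
##...
.####
...#.
..##.
..##.
.###.
##...
##...

Derivation:
Drop 1: O rot2 at col 0 lands with bottom-row=0; cleared 0 line(s) (total 0); column heights now [2 2 0 0 0], max=2
Drop 2: T rot0 at col 1 lands with bottom-row=2; cleared 0 line(s) (total 0); column heights now [2 3 4 3 0], max=4
Drop 3: T rot3 at col 2 lands with bottom-row=3; cleared 0 line(s) (total 0); column heights now [2 3 5 6 0], max=6
Drop 4: I rot0 at col 1 lands with bottom-row=6; cleared 0 line(s) (total 0); column heights now [2 7 7 7 7], max=7
Drop 5: O rot2 at col 0 lands with bottom-row=7; cleared 0 line(s) (total 0); column heights now [9 9 7 7 7], max=9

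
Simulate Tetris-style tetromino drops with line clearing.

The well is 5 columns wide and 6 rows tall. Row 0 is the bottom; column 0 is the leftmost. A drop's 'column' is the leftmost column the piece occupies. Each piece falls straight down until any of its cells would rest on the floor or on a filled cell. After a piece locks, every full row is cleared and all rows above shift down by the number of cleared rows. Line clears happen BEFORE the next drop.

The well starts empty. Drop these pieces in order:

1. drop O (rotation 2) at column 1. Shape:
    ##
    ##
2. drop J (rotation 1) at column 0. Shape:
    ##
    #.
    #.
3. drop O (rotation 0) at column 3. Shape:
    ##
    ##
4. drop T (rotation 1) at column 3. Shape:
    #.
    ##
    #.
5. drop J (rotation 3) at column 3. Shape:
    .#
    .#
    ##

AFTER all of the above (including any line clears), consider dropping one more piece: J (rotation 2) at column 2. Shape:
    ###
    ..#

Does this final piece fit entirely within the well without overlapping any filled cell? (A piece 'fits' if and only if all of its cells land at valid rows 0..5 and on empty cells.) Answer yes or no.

Drop 1: O rot2 at col 1 lands with bottom-row=0; cleared 0 line(s) (total 0); column heights now [0 2 2 0 0], max=2
Drop 2: J rot1 at col 0 lands with bottom-row=0; cleared 0 line(s) (total 0); column heights now [3 3 2 0 0], max=3
Drop 3: O rot0 at col 3 lands with bottom-row=0; cleared 2 line(s) (total 2); column heights now [1 1 0 0 0], max=1
Drop 4: T rot1 at col 3 lands with bottom-row=0; cleared 0 line(s) (total 2); column heights now [1 1 0 3 2], max=3
Drop 5: J rot3 at col 3 lands with bottom-row=3; cleared 0 line(s) (total 2); column heights now [1 1 0 4 6], max=6
Test piece J rot2 at col 2 (width 3): heights before test = [1 1 0 4 6]; fits = False

Answer: no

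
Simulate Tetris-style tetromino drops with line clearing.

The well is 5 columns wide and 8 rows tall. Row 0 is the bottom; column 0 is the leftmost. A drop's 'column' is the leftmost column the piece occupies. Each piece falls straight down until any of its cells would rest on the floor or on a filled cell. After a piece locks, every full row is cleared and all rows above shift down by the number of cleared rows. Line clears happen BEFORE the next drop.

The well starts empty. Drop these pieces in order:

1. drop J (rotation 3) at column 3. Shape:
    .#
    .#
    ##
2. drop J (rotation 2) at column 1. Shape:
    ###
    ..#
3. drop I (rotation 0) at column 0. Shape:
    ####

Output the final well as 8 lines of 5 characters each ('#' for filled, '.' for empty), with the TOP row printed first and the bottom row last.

Drop 1: J rot3 at col 3 lands with bottom-row=0; cleared 0 line(s) (total 0); column heights now [0 0 0 1 3], max=3
Drop 2: J rot2 at col 1 lands with bottom-row=1; cleared 0 line(s) (total 0); column heights now [0 3 3 3 3], max=3
Drop 3: I rot0 at col 0 lands with bottom-row=3; cleared 0 line(s) (total 0); column heights now [4 4 4 4 3], max=4

Answer: .....
.....
.....
.....
####.
.####
...##
...##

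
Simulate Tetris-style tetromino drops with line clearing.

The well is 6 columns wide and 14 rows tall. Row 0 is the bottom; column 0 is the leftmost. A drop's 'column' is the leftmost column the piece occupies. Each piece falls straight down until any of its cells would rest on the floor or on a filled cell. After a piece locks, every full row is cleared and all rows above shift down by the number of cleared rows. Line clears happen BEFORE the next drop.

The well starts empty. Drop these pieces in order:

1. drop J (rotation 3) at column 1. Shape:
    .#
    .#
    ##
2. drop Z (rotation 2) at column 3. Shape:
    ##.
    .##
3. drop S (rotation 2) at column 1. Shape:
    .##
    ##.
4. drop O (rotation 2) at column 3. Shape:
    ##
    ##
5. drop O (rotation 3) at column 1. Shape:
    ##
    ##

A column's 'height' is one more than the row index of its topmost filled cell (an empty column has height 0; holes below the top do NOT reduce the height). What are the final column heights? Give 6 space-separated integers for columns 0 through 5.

Answer: 0 7 7 7 7 1

Derivation:
Drop 1: J rot3 at col 1 lands with bottom-row=0; cleared 0 line(s) (total 0); column heights now [0 1 3 0 0 0], max=3
Drop 2: Z rot2 at col 3 lands with bottom-row=0; cleared 0 line(s) (total 0); column heights now [0 1 3 2 2 1], max=3
Drop 3: S rot2 at col 1 lands with bottom-row=3; cleared 0 line(s) (total 0); column heights now [0 4 5 5 2 1], max=5
Drop 4: O rot2 at col 3 lands with bottom-row=5; cleared 0 line(s) (total 0); column heights now [0 4 5 7 7 1], max=7
Drop 5: O rot3 at col 1 lands with bottom-row=5; cleared 0 line(s) (total 0); column heights now [0 7 7 7 7 1], max=7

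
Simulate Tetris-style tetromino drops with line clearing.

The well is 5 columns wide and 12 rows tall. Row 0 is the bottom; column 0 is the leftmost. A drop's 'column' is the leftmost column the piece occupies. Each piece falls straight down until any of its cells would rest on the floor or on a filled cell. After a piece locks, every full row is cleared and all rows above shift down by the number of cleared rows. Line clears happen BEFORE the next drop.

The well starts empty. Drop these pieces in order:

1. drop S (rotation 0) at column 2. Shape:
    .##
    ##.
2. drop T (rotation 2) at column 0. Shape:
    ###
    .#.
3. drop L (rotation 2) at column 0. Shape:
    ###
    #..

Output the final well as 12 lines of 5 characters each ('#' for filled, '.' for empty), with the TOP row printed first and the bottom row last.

Answer: .....
.....
.....
.....
.....
.....
.....
.....
.....
.....
###..
####.

Derivation:
Drop 1: S rot0 at col 2 lands with bottom-row=0; cleared 0 line(s) (total 0); column heights now [0 0 1 2 2], max=2
Drop 2: T rot2 at col 0 lands with bottom-row=0; cleared 1 line(s) (total 1); column heights now [0 1 1 1 0], max=1
Drop 3: L rot2 at col 0 lands with bottom-row=0; cleared 0 line(s) (total 1); column heights now [2 2 2 1 0], max=2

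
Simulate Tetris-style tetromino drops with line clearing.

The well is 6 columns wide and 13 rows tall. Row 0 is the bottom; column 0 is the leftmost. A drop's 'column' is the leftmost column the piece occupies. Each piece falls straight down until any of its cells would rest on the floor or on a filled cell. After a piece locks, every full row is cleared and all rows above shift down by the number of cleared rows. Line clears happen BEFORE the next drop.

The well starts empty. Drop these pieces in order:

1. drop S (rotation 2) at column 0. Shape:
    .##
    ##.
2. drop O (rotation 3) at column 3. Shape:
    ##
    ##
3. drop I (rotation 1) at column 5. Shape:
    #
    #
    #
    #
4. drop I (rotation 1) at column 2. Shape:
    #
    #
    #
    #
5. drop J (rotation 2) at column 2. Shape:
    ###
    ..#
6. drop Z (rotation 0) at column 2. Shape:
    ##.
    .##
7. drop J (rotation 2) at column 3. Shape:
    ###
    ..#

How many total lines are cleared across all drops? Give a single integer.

Answer: 0

Derivation:
Drop 1: S rot2 at col 0 lands with bottom-row=0; cleared 0 line(s) (total 0); column heights now [1 2 2 0 0 0], max=2
Drop 2: O rot3 at col 3 lands with bottom-row=0; cleared 0 line(s) (total 0); column heights now [1 2 2 2 2 0], max=2
Drop 3: I rot1 at col 5 lands with bottom-row=0; cleared 0 line(s) (total 0); column heights now [1 2 2 2 2 4], max=4
Drop 4: I rot1 at col 2 lands with bottom-row=2; cleared 0 line(s) (total 0); column heights now [1 2 6 2 2 4], max=6
Drop 5: J rot2 at col 2 lands with bottom-row=5; cleared 0 line(s) (total 0); column heights now [1 2 7 7 7 4], max=7
Drop 6: Z rot0 at col 2 lands with bottom-row=7; cleared 0 line(s) (total 0); column heights now [1 2 9 9 8 4], max=9
Drop 7: J rot2 at col 3 lands with bottom-row=8; cleared 0 line(s) (total 0); column heights now [1 2 9 10 10 10], max=10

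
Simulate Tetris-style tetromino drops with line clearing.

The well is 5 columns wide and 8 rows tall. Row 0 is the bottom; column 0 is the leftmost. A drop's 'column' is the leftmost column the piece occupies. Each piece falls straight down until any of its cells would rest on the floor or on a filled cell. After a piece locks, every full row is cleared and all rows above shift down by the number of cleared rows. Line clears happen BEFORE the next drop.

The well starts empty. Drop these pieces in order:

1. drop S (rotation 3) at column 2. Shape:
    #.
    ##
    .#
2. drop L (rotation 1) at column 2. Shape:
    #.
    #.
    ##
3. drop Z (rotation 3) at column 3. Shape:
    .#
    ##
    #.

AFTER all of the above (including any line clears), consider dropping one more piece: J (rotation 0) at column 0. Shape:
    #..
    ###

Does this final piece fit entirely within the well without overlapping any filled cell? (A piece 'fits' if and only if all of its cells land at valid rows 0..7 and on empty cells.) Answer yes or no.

Answer: yes

Derivation:
Drop 1: S rot3 at col 2 lands with bottom-row=0; cleared 0 line(s) (total 0); column heights now [0 0 3 2 0], max=3
Drop 2: L rot1 at col 2 lands with bottom-row=3; cleared 0 line(s) (total 0); column heights now [0 0 6 4 0], max=6
Drop 3: Z rot3 at col 3 lands with bottom-row=4; cleared 0 line(s) (total 0); column heights now [0 0 6 6 7], max=7
Test piece J rot0 at col 0 (width 3): heights before test = [0 0 6 6 7]; fits = True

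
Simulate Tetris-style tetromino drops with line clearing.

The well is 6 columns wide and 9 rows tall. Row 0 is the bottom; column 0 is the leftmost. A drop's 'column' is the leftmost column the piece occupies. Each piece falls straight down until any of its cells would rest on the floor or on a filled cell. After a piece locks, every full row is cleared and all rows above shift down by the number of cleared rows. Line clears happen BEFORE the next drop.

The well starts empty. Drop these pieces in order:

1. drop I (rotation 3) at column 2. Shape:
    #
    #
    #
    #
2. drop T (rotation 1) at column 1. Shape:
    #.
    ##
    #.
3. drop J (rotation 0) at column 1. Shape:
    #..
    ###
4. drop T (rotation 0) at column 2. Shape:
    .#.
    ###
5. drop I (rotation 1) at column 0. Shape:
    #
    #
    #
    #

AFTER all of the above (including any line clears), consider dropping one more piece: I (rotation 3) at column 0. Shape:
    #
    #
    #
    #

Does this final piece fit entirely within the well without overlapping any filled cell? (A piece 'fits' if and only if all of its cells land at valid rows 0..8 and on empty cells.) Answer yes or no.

Answer: yes

Derivation:
Drop 1: I rot3 at col 2 lands with bottom-row=0; cleared 0 line(s) (total 0); column heights now [0 0 4 0 0 0], max=4
Drop 2: T rot1 at col 1 lands with bottom-row=3; cleared 0 line(s) (total 0); column heights now [0 6 5 0 0 0], max=6
Drop 3: J rot0 at col 1 lands with bottom-row=6; cleared 0 line(s) (total 0); column heights now [0 8 7 7 0 0], max=8
Drop 4: T rot0 at col 2 lands with bottom-row=7; cleared 0 line(s) (total 0); column heights now [0 8 8 9 8 0], max=9
Drop 5: I rot1 at col 0 lands with bottom-row=0; cleared 0 line(s) (total 0); column heights now [4 8 8 9 8 0], max=9
Test piece I rot3 at col 0 (width 1): heights before test = [4 8 8 9 8 0]; fits = True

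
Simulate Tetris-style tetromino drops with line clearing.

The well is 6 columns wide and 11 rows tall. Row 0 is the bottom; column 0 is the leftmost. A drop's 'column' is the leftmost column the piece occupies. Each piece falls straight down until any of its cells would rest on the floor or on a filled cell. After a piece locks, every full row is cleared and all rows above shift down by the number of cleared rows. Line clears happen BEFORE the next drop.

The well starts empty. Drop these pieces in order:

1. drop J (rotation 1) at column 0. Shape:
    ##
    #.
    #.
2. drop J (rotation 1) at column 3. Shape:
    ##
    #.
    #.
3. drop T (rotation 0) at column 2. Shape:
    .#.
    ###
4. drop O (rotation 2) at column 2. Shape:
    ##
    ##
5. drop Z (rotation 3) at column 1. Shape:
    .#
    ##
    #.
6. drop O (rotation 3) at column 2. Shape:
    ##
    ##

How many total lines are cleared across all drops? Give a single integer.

Drop 1: J rot1 at col 0 lands with bottom-row=0; cleared 0 line(s) (total 0); column heights now [3 3 0 0 0 0], max=3
Drop 2: J rot1 at col 3 lands with bottom-row=0; cleared 0 line(s) (total 0); column heights now [3 3 0 3 3 0], max=3
Drop 3: T rot0 at col 2 lands with bottom-row=3; cleared 0 line(s) (total 0); column heights now [3 3 4 5 4 0], max=5
Drop 4: O rot2 at col 2 lands with bottom-row=5; cleared 0 line(s) (total 0); column heights now [3 3 7 7 4 0], max=7
Drop 5: Z rot3 at col 1 lands with bottom-row=6; cleared 0 line(s) (total 0); column heights now [3 8 9 7 4 0], max=9
Drop 6: O rot3 at col 2 lands with bottom-row=9; cleared 0 line(s) (total 0); column heights now [3 8 11 11 4 0], max=11

Answer: 0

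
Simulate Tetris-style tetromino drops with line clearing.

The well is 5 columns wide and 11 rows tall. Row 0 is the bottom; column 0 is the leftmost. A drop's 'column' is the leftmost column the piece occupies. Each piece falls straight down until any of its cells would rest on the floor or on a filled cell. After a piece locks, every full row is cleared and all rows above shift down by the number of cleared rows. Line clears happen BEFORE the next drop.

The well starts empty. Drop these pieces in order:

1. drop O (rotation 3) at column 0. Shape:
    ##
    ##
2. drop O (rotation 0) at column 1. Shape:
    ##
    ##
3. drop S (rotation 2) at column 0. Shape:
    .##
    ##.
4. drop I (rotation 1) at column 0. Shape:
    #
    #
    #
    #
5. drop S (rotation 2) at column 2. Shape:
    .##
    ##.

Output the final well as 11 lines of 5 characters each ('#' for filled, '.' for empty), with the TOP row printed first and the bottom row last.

Drop 1: O rot3 at col 0 lands with bottom-row=0; cleared 0 line(s) (total 0); column heights now [2 2 0 0 0], max=2
Drop 2: O rot0 at col 1 lands with bottom-row=2; cleared 0 line(s) (total 0); column heights now [2 4 4 0 0], max=4
Drop 3: S rot2 at col 0 lands with bottom-row=4; cleared 0 line(s) (total 0); column heights now [5 6 6 0 0], max=6
Drop 4: I rot1 at col 0 lands with bottom-row=5; cleared 0 line(s) (total 0); column heights now [9 6 6 0 0], max=9
Drop 5: S rot2 at col 2 lands with bottom-row=6; cleared 0 line(s) (total 0); column heights now [9 6 7 8 8], max=9

Answer: .....
.....
#....
#..##
#.##.
###..
##...
.##..
.##..
##...
##...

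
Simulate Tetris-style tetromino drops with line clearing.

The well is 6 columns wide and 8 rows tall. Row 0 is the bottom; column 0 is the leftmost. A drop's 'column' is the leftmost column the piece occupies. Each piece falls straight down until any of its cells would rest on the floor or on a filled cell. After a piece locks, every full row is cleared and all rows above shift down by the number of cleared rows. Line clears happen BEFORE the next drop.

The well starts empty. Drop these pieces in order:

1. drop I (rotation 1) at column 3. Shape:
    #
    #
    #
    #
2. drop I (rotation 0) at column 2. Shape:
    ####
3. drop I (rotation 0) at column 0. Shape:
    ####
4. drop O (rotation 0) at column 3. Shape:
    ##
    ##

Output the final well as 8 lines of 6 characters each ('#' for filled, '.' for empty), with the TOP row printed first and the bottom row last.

Answer: ...##.
...##.
####..
..####
...#..
...#..
...#..
...#..

Derivation:
Drop 1: I rot1 at col 3 lands with bottom-row=0; cleared 0 line(s) (total 0); column heights now [0 0 0 4 0 0], max=4
Drop 2: I rot0 at col 2 lands with bottom-row=4; cleared 0 line(s) (total 0); column heights now [0 0 5 5 5 5], max=5
Drop 3: I rot0 at col 0 lands with bottom-row=5; cleared 0 line(s) (total 0); column heights now [6 6 6 6 5 5], max=6
Drop 4: O rot0 at col 3 lands with bottom-row=6; cleared 0 line(s) (total 0); column heights now [6 6 6 8 8 5], max=8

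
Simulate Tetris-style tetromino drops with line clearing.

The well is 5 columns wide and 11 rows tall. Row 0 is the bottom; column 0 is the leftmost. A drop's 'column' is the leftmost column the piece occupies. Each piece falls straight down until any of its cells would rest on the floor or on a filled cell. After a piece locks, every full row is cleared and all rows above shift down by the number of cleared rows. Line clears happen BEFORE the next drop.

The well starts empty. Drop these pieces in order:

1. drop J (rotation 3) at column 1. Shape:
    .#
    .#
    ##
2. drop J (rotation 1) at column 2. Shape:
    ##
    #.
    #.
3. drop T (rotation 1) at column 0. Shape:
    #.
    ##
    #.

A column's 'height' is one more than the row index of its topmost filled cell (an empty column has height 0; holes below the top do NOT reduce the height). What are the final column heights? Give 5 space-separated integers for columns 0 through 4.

Drop 1: J rot3 at col 1 lands with bottom-row=0; cleared 0 line(s) (total 0); column heights now [0 1 3 0 0], max=3
Drop 2: J rot1 at col 2 lands with bottom-row=3; cleared 0 line(s) (total 0); column heights now [0 1 6 6 0], max=6
Drop 3: T rot1 at col 0 lands with bottom-row=0; cleared 0 line(s) (total 0); column heights now [3 2 6 6 0], max=6

Answer: 3 2 6 6 0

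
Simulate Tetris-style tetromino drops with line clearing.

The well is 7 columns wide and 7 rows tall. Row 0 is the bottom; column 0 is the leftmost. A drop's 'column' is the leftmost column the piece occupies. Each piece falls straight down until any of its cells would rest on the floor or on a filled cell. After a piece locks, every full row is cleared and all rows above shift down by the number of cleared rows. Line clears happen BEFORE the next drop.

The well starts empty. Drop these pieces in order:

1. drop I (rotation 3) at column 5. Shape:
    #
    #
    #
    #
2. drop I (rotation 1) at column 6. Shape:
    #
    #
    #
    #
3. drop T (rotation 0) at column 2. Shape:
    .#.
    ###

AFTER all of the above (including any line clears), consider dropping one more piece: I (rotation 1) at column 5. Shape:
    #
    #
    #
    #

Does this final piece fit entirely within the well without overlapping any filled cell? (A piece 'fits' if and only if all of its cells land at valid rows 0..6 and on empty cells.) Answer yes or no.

Drop 1: I rot3 at col 5 lands with bottom-row=0; cleared 0 line(s) (total 0); column heights now [0 0 0 0 0 4 0], max=4
Drop 2: I rot1 at col 6 lands with bottom-row=0; cleared 0 line(s) (total 0); column heights now [0 0 0 0 0 4 4], max=4
Drop 3: T rot0 at col 2 lands with bottom-row=0; cleared 0 line(s) (total 0); column heights now [0 0 1 2 1 4 4], max=4
Test piece I rot1 at col 5 (width 1): heights before test = [0 0 1 2 1 4 4]; fits = False

Answer: no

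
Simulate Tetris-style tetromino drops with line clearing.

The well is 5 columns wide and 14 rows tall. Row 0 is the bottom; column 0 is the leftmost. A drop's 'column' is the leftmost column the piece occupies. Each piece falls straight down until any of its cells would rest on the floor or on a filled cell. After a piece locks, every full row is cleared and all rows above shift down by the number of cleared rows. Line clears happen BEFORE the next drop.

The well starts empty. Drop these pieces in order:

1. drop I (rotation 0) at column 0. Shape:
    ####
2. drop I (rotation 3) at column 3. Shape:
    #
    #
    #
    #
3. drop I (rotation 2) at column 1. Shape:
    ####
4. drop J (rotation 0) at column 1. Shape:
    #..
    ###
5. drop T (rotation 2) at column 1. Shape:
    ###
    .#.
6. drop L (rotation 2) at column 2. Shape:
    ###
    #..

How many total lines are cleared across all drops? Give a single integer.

Drop 1: I rot0 at col 0 lands with bottom-row=0; cleared 0 line(s) (total 0); column heights now [1 1 1 1 0], max=1
Drop 2: I rot3 at col 3 lands with bottom-row=1; cleared 0 line(s) (total 0); column heights now [1 1 1 5 0], max=5
Drop 3: I rot2 at col 1 lands with bottom-row=5; cleared 0 line(s) (total 0); column heights now [1 6 6 6 6], max=6
Drop 4: J rot0 at col 1 lands with bottom-row=6; cleared 0 line(s) (total 0); column heights now [1 8 7 7 6], max=8
Drop 5: T rot2 at col 1 lands with bottom-row=7; cleared 0 line(s) (total 0); column heights now [1 9 9 9 6], max=9
Drop 6: L rot2 at col 2 lands with bottom-row=9; cleared 0 line(s) (total 0); column heights now [1 9 11 11 11], max=11

Answer: 0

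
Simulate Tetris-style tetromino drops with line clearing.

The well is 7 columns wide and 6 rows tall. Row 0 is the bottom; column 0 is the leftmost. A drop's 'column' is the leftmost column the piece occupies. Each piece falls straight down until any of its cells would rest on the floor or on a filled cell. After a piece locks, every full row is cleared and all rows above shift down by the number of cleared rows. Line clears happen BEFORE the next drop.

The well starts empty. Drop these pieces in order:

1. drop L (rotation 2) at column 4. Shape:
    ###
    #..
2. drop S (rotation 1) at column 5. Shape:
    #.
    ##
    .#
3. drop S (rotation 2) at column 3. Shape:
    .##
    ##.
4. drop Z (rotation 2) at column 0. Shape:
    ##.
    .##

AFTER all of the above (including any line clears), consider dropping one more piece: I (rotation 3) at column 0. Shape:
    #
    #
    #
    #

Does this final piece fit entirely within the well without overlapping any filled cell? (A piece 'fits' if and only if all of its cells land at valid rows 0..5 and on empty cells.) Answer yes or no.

Drop 1: L rot2 at col 4 lands with bottom-row=0; cleared 0 line(s) (total 0); column heights now [0 0 0 0 2 2 2], max=2
Drop 2: S rot1 at col 5 lands with bottom-row=2; cleared 0 line(s) (total 0); column heights now [0 0 0 0 2 5 4], max=5
Drop 3: S rot2 at col 3 lands with bottom-row=4; cleared 0 line(s) (total 0); column heights now [0 0 0 5 6 6 4], max=6
Drop 4: Z rot2 at col 0 lands with bottom-row=0; cleared 0 line(s) (total 0); column heights now [2 2 1 5 6 6 4], max=6
Test piece I rot3 at col 0 (width 1): heights before test = [2 2 1 5 6 6 4]; fits = True

Answer: yes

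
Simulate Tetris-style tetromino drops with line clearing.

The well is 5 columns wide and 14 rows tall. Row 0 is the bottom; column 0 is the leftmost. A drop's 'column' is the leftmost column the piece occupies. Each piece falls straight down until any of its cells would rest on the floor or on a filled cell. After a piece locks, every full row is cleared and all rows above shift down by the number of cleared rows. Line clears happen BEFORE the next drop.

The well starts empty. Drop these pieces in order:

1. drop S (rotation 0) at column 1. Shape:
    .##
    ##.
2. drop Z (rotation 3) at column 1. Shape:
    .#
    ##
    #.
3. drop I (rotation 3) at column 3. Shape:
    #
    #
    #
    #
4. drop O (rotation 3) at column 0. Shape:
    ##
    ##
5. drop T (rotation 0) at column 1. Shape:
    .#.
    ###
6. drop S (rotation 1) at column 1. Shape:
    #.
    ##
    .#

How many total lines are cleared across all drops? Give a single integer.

Answer: 0

Derivation:
Drop 1: S rot0 at col 1 lands with bottom-row=0; cleared 0 line(s) (total 0); column heights now [0 1 2 2 0], max=2
Drop 2: Z rot3 at col 1 lands with bottom-row=1; cleared 0 line(s) (total 0); column heights now [0 3 4 2 0], max=4
Drop 3: I rot3 at col 3 lands with bottom-row=2; cleared 0 line(s) (total 0); column heights now [0 3 4 6 0], max=6
Drop 4: O rot3 at col 0 lands with bottom-row=3; cleared 0 line(s) (total 0); column heights now [5 5 4 6 0], max=6
Drop 5: T rot0 at col 1 lands with bottom-row=6; cleared 0 line(s) (total 0); column heights now [5 7 8 7 0], max=8
Drop 6: S rot1 at col 1 lands with bottom-row=8; cleared 0 line(s) (total 0); column heights now [5 11 10 7 0], max=11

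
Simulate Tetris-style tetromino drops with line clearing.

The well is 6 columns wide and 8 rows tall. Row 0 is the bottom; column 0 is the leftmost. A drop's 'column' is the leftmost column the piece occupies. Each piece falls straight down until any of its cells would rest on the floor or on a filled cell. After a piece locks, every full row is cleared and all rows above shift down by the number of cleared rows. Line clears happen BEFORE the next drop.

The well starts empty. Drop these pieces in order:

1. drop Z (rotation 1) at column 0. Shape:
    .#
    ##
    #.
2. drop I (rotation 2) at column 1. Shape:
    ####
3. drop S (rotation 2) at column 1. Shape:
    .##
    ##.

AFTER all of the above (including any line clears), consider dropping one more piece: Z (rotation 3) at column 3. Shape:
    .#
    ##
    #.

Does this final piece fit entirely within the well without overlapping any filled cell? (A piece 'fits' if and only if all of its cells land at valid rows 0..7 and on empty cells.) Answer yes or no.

Answer: no

Derivation:
Drop 1: Z rot1 at col 0 lands with bottom-row=0; cleared 0 line(s) (total 0); column heights now [2 3 0 0 0 0], max=3
Drop 2: I rot2 at col 1 lands with bottom-row=3; cleared 0 line(s) (total 0); column heights now [2 4 4 4 4 0], max=4
Drop 3: S rot2 at col 1 lands with bottom-row=4; cleared 0 line(s) (total 0); column heights now [2 5 6 6 4 0], max=6
Test piece Z rot3 at col 3 (width 2): heights before test = [2 5 6 6 4 0]; fits = False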